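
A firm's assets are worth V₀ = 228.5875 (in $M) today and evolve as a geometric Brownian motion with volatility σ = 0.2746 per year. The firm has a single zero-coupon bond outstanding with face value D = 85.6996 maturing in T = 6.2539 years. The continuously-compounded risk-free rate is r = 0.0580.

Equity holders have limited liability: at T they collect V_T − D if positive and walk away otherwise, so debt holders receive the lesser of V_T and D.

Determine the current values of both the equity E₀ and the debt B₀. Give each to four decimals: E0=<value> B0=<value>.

d₁ = [ln(V₀/D) + (r + σ²/2)T] / (σ√T)
   = [ln(228.5875/85.6996) + (0.0580 + 0.5·0.2746²)·6.2539] / (0.2746·√6.2539)
   = [0.981071 + 0.598514] / 0.686714 = 2.300208
d₂ = d₁ − σ√T = 2.300208 − 0.686714 = 1.613494
N(d₁) = 0.989282,  N(d₂) = 0.946681,  e^(−rT) = 0.695777
E₀ = V₀·N(d₁) − D·e^(−rT)·N(d₂)
   = 228.5875·0.989282 − 85.6996·0.695777·0.946681 = 169.688919
B₀ = V₀ − E₀ = 228.5875 − 169.688919 = 58.898581

E0=169.6889 B0=58.8986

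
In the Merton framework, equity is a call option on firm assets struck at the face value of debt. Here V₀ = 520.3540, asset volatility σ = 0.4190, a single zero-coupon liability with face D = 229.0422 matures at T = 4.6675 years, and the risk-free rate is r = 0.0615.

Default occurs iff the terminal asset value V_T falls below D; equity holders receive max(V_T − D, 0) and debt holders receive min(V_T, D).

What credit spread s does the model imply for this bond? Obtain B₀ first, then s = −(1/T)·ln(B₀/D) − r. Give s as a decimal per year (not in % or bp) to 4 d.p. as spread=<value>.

d₁ = [ln(V₀/D) + (r + σ²/2)T] / (σ√T)
   = [ln(520.3540/229.0422) + (0.0615 + 0.5·0.4190²)·4.6675] / (0.4190·√4.6675)
   = [0.820603 + 0.696767] / 0.905224 = 1.676236
d₂ = d₁ − σ√T = 1.676236 − 0.905224 = 0.771012
N(d₁) = 0.953154,  N(d₂) = 0.779650,  e^(−rT) = 0.750473
E₀ = V₀·N(d₁) − D·e^(−rT)·N(d₂)
   = 520.3540·0.953154 − 229.0422·0.750473·0.779650 = 361.963425
B₀ = V₀ − E₀ = 520.3540 − 361.963425 = 158.390575
spread = −(1/T)·ln(B₀/D) − r = −(1/4.6675)·ln(158.390575/229.0422) − 0.0615 = 0.01752352

spread=0.0175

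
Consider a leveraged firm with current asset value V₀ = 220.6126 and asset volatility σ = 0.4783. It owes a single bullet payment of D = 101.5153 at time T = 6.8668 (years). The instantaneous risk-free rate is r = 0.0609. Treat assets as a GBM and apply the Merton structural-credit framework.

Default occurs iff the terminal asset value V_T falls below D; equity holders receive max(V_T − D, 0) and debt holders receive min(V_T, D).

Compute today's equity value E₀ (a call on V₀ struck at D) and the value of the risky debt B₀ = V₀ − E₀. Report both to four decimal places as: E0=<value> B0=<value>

d₁ = [ln(V₀/D) + (r + σ²/2)T] / (σ√T)
   = [ln(220.6126/101.5153) + (0.0609 + 0.5·0.4783²)·6.8668] / (0.4783·√6.8668)
   = [0.776199 + 1.203650] / 1.253365 = 1.579627
d₂ = d₁ − σ√T = 1.579627 − 1.253365 = 0.326262
N(d₁) = 0.942904,  N(d₂) = 0.627887,  e^(−rT) = 0.658238
E₀ = V₀·N(d₁) − D·e^(−rT)·N(d₂)
   = 220.6126·0.942904 − 101.5153·0.658238·0.627887 = 166.060269
B₀ = V₀ − E₀ = 220.6126 − 166.060269 = 54.552331

E0=166.0603 B0=54.5523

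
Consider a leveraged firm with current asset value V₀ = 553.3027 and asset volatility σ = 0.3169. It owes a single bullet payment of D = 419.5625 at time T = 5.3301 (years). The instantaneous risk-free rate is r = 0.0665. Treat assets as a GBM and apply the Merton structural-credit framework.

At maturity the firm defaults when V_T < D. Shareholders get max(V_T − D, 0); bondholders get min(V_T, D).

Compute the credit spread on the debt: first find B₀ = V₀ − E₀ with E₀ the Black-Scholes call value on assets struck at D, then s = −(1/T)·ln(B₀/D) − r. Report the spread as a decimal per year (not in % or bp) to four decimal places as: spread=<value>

spread=0.0205

d₁ = [ln(V₀/D) + (r + σ²/2)T] / (σ√T)
   = [ln(553.3027/419.5625) + (0.0665 + 0.5·0.3169²)·5.3301] / (0.3169·√5.3301)
   = [0.276693 + 0.622091] / 0.731627 = 1.228472
d₂ = d₁ − σ√T = 1.228472 − 0.731627 = 0.496845
N(d₁) = 0.890365,  N(d₂) = 0.690351,  e^(−rT) = 0.701558
E₀ = V₀·N(d₁) − D·e^(−rT)·N(d₂)
   = 553.3027·0.890365 − 419.5625·0.701558·0.690351 = 289.438439
B₀ = V₀ − E₀ = 553.3027 − 289.438439 = 263.864261
spread = −(1/T)·ln(B₀/D) − r = −(1/5.3301)·ln(263.864261/419.5625) − 0.0665 = 0.02051107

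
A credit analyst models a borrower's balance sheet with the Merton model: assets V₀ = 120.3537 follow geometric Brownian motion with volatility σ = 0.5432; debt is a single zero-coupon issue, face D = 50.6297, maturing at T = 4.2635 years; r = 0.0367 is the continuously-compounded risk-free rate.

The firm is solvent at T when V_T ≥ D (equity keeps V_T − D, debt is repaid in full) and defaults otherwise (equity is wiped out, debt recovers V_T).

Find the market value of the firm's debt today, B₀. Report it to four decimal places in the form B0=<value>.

d₁ = [ln(V₀/D) + (r + σ²/2)T] / (σ√T)
   = [ln(120.3537/50.6297) + (0.0367 + 0.5·0.5432²)·4.2635] / (0.5432·√4.2635)
   = [0.865897 + 0.785478] / 1.121613 = 1.472322
d₂ = d₁ − σ√T = 1.472322 − 1.121613 = 0.350709
N(d₁) = 0.929533,  N(d₂) = 0.637097,  e^(−rT) = 0.855157
E₀ = V₀·N(d₁) − D·e^(−rT)·N(d₂)
   = 120.3537·0.929533 − 50.6297·0.855157·0.637097 = 84.288785
B₀ = V₀ − E₀ = 120.3537 − 84.288785 = 36.064915

B0=36.0649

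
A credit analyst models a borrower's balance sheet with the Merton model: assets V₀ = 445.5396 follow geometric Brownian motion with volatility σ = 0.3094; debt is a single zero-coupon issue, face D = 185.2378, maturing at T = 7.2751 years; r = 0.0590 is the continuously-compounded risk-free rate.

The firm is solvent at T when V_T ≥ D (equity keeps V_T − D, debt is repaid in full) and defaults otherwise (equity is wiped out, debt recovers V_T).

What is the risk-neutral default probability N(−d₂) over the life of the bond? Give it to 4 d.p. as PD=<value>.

PD=0.1253

d₁ = [ln(V₀/D) + (r + σ²/2)T] / (σ√T)
   = [ln(445.5396/185.2378) + (0.0590 + 0.5·0.3094²)·7.2751] / (0.3094·√7.2751)
   = [0.877646 + 0.777448] / 0.834526 = 1.983274
d₂ = d₁ − σ√T = 1.983274 − 0.834526 = 1.148748
risk-neutral PD = N(−d₂) = N(-1.148748) = 0.125330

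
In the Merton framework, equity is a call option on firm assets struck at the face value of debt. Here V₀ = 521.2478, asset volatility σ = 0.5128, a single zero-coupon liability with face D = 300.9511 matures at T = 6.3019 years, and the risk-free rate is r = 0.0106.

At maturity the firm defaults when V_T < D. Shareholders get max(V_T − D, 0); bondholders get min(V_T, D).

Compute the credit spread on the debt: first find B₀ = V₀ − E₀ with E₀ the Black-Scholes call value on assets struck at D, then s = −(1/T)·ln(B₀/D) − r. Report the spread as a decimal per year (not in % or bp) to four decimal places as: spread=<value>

spread=0.0619

d₁ = [ln(V₀/D) + (r + σ²/2)T] / (σ√T)
   = [ln(521.2478/300.9511) + (0.0106 + 0.5·0.5128²)·6.3019] / (0.5128·√6.3019)
   = [0.549278 + 0.895386] / 1.287312 = 1.122233
d₂ = d₁ − σ√T = 1.122233 − 1.287312 = -0.165079
N(d₁) = 0.869118,  N(d₂) = 0.434441,  e^(−rT) = 0.935382
E₀ = V₀·N(d₁) − D·e^(−rT)·N(d₂)
   = 521.2478·0.869118 − 300.9511·0.935382·0.434441 = 330.729017
B₀ = V₀ − E₀ = 521.2478 − 330.729017 = 190.518783
spread = −(1/T)·ln(B₀/D) − r = −(1/6.3019)·ln(190.518783/300.9511) − 0.0106 = 0.06194907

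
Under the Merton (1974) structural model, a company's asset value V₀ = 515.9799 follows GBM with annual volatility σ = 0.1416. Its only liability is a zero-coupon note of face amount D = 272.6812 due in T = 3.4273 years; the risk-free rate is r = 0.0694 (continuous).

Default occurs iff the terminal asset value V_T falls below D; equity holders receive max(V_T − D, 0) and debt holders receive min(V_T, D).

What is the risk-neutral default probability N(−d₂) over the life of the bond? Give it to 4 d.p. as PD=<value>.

d₁ = [ln(V₀/D) + (r + σ²/2)T] / (σ√T)
   = [ln(515.9799/272.6812) + (0.0694 + 0.5·0.1416²)·3.4273] / (0.1416·√3.4273)
   = [0.637764 + 0.272214] / 0.262144 = 3.471298
d₂ = d₁ − σ√T = 3.471298 − 0.262144 = 3.209155
risk-neutral PD = N(−d₂) = N(-3.209155) = 0.000666

PD=0.0007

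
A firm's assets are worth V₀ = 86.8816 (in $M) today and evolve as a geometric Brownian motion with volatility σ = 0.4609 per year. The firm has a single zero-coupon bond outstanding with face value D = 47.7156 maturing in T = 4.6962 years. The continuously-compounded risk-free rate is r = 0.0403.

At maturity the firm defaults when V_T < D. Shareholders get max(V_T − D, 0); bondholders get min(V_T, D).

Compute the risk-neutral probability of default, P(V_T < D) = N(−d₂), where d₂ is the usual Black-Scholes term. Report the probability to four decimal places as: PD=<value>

d₁ = [ln(V₀/D) + (r + σ²/2)T] / (σ√T)
   = [ln(86.8816/47.7156) + (0.0403 + 0.5·0.4609²)·4.6962] / (0.4609·√4.6962)
   = [0.599288 + 0.688061] / 0.998803 = 1.288891
d₂ = d₁ − σ√T = 1.288891 − 0.998803 = 0.290088
risk-neutral PD = N(−d₂) = N(-0.290088) = 0.385875

PD=0.3859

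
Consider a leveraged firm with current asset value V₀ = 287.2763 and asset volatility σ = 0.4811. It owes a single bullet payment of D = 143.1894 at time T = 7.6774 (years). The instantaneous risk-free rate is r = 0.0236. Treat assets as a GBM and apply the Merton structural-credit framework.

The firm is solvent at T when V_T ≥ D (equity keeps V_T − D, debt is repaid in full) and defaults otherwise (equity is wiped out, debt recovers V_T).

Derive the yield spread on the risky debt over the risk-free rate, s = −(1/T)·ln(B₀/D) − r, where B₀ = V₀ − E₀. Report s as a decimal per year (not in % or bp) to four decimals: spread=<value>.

spread=0.0429

d₁ = [ln(V₀/D) + (r + σ²/2)T] / (σ√T)
   = [ln(287.2763/143.1894) + (0.0236 + 0.5·0.4811²)·7.6774] / (0.4811·√7.6774)
   = [0.696276 + 1.069681] / 1.333038 = 1.324762
d₂ = d₁ − σ√T = 1.324762 − 1.333038 = -0.008276
N(d₁) = 0.907375,  N(d₂) = 0.496698,  e^(−rT) = 0.834280
E₀ = V₀·N(d₁) − D·e^(−rT)·N(d₂)
   = 287.2763·0.907375 − 143.1894·0.834280·0.496698 = 201.331715
B₀ = V₀ − E₀ = 287.2763 − 201.331715 = 85.944585
spread = −(1/T)·ln(B₀/D) − r = −(1/7.6774)·ln(85.944585/143.1894) − 0.0236 = 0.04288937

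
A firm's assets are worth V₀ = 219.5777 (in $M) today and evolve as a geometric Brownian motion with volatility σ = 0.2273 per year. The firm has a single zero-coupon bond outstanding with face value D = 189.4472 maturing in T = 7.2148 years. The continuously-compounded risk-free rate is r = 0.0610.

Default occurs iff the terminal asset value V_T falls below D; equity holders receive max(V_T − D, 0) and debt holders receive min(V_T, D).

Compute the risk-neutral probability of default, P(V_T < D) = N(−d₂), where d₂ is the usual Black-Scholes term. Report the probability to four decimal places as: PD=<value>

PD=0.2555

d₁ = [ln(V₀/D) + (r + σ²/2)T] / (σ√T)
   = [ln(219.5777/189.4472) + (0.0610 + 0.5·0.2273²)·7.2148] / (0.2273·√7.2148)
   = [0.147596 + 0.626480] / 0.610536 = 1.267862
d₂ = d₁ − σ√T = 1.267862 − 0.610536 = 0.657326
risk-neutral PD = N(−d₂) = N(-0.657326) = 0.255486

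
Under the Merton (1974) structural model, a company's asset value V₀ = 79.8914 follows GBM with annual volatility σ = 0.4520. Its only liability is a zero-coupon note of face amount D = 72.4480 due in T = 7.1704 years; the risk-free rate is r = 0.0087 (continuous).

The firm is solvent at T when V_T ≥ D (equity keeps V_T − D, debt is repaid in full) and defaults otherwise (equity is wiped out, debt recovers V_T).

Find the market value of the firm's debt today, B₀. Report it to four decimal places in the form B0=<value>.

B0=40.0638

d₁ = [ln(V₀/D) + (r + σ²/2)T] / (σ√T)
   = [ln(79.8914/72.4480) + (0.0087 + 0.5·0.4520²)·7.1704] / (0.4520·√7.1704)
   = [0.097799 + 0.794853] / 1.210348 = 0.737517
d₂ = d₁ − σ√T = 0.737517 − 1.210348 = -0.472830
N(d₁) = 0.769596,  N(d₂) = 0.318167,  e^(−rT) = 0.939523
E₀ = V₀·N(d₁) − D·e^(−rT)·N(d₂)
   = 79.8914·0.769596 − 72.4480·0.939523·0.318167 = 39.827556
B₀ = V₀ − E₀ = 79.8914 − 39.827556 = 40.063844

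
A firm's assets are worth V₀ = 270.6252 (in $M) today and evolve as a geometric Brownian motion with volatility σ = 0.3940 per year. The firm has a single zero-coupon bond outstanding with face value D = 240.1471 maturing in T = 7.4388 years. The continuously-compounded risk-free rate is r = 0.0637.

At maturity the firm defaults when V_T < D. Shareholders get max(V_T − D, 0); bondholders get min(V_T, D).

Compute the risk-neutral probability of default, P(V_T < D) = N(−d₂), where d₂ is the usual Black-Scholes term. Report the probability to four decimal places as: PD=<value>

d₁ = [ln(V₀/D) + (r + σ²/2)T] / (σ√T)
   = [ln(270.6252/240.1471) + (0.0637 + 0.5·0.3940²)·7.4388] / (0.3940·√7.4388)
   = [0.119483 + 1.051236] / 1.074602 = 1.089445
d₂ = d₁ − σ√T = 1.089445 − 1.074602 = 0.014843
risk-neutral PD = N(−d₂) = N(-0.014843) = 0.494079

PD=0.4941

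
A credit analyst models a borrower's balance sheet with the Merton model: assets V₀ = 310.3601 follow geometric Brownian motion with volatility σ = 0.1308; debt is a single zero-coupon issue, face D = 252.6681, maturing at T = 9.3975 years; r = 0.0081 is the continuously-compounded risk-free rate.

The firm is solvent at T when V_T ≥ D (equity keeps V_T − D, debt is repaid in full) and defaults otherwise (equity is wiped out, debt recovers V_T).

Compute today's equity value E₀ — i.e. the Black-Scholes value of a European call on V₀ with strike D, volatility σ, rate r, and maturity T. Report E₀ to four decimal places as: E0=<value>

d₁ = [ln(V₀/D) + (r + σ²/2)T] / (σ√T)
   = [ln(310.3601/252.6681) + (0.0081 + 0.5·0.1308²)·9.3975] / (0.1308·√9.3975)
   = [0.205656 + 0.156509] / 0.400972 = 0.903219
d₂ = d₁ − σ√T = 0.903219 − 0.400972 = 0.502247
N(d₁) = 0.816795,  N(d₂) = 0.692253,  e^(−rT) = 0.926705
E₀ = V₀·N(d₁) − D·e^(−rT)·N(d₂)
   = 310.3601·0.816795 − 252.6681·0.926705·0.692253 = 91.410350

E0=91.4103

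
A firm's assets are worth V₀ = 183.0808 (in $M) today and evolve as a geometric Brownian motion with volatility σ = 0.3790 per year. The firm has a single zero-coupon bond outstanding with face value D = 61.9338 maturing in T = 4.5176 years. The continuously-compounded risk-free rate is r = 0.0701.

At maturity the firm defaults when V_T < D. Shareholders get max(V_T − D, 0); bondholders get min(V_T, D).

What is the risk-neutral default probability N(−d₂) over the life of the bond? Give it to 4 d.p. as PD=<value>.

d₁ = [ln(V₀/D) + (r + σ²/2)T] / (σ√T)
   = [ln(183.0808/61.9338) + (0.0701 + 0.5·0.3790²)·4.5176] / (0.3790·√4.5176)
   = [1.083862 + 0.641140] / 0.805551 = 2.141393
d₂ = d₁ − σ√T = 2.141393 − 0.805551 = 1.335842
risk-neutral PD = N(−d₂) = N(-1.335842) = 0.090800

PD=0.0908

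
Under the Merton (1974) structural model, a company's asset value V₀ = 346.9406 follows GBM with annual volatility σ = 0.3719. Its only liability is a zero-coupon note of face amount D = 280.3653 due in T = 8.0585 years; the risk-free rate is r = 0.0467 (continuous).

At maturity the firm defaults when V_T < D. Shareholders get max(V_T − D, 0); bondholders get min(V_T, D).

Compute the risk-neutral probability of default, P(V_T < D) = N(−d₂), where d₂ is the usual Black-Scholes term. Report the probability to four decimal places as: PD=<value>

PD=0.4879

d₁ = [ln(V₀/D) + (r + σ²/2)T] / (σ√T)
   = [ln(346.9406/280.3653) + (0.0467 + 0.5·0.3719²)·8.0585] / (0.3719·√8.0585)
   = [0.213060 + 0.933616] / 1.055731 = 1.086144
d₂ = d₁ − σ√T = 1.086144 − 1.055731 = 0.030413
risk-neutral PD = N(−d₂) = N(-0.030413) = 0.487869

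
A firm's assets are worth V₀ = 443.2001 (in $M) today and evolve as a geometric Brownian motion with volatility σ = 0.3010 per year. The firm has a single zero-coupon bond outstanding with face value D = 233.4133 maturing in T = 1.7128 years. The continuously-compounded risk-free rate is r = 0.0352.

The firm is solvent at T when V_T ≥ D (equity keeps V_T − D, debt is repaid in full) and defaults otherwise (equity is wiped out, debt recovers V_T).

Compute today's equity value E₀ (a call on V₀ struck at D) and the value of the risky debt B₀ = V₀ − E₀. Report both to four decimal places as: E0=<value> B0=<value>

d₁ = [ln(V₀/D) + (r + σ²/2)T] / (σ√T)
   = [ln(443.2001/233.4133) + (0.0352 + 0.5·0.3010²)·1.7128] / (0.3010·√1.7128)
   = [0.641211 + 0.137881] / 0.393931 = 1.977739
d₂ = d₁ − σ√T = 1.977739 − 0.393931 = 1.583808
N(d₁) = 0.976021,  N(d₂) = 0.943381,  e^(−rT) = 0.941491
E₀ = V₀·N(d₁) − D·e^(−rT)·N(d₂)
   = 443.2001·0.976021 − 233.4133·0.941491·0.943381 = 225.258386
B₀ = V₀ − E₀ = 443.2001 − 225.258386 = 217.941714

E0=225.2584 B0=217.9417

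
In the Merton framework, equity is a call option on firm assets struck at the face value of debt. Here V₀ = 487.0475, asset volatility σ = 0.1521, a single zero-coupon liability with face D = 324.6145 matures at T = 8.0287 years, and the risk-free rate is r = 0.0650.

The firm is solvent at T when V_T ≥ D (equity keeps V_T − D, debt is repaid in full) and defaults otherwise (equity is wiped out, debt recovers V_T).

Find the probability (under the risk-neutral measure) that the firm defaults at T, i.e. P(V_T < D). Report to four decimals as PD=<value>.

d₁ = [ln(V₀/D) + (r + σ²/2)T] / (σ√T)
   = [ln(487.0475/324.6145) + (0.0650 + 0.5·0.1521²)·8.0287] / (0.1521·√8.0287)
   = [0.405723 + 0.614735] / 0.430975 = 2.367792
d₂ = d₁ − σ√T = 2.367792 − 0.430975 = 1.936817
risk-neutral PD = N(−d₂) = N(-1.936817) = 0.026384

PD=0.0264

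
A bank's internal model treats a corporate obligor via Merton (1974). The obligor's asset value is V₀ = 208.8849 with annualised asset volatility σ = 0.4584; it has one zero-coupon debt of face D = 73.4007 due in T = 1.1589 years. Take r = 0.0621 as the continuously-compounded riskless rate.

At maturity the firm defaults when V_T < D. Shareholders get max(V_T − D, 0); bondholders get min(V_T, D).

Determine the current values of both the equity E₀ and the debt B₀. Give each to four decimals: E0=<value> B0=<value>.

d₁ = [ln(V₀/D) + (r + σ²/2)T] / (σ√T)
   = [ln(208.8849/73.4007) + (0.0621 + 0.5·0.4584²)·1.1589] / (0.4584·√1.1589)
   = [1.045850 + 0.193728] / 0.493478 = 2.511922
d₂ = d₁ − σ√T = 2.511922 − 0.493478 = 2.018444
N(d₁) = 0.993996,  N(d₂) = 0.978228,  e^(−rT) = 0.930561
E₀ = V₀·N(d₁) − D·e^(−rT)·N(d₂)
   = 208.8849·0.993996 − 73.4007·0.930561·0.978228 = 140.814120
B₀ = V₀ − E₀ = 208.8849 − 140.814120 = 68.070780

E0=140.8141 B0=68.0708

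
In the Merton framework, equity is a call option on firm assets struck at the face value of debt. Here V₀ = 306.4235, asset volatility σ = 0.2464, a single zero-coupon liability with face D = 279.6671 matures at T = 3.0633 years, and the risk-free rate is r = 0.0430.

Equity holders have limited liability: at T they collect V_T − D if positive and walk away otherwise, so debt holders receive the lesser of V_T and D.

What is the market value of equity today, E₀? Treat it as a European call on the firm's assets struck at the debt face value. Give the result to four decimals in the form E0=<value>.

E0=83.7557

d₁ = [ln(V₀/D) + (r + σ²/2)T] / (σ√T)
   = [ln(306.4235/279.6671) + (0.0430 + 0.5·0.2464²)·3.0633] / (0.2464·√3.0633)
   = [0.091368 + 0.224713] / 0.431256 = 0.732931
d₂ = d₁ − σ√T = 0.732931 − 0.431256 = 0.301675
N(d₁) = 0.768200,  N(d₂) = 0.618550,  e^(−rT) = 0.876585
E₀ = V₀·N(d₁) − D·e^(−rT)·N(d₂)
   = 306.4235·0.768200 − 279.6671·0.876585·0.618550 = 83.755747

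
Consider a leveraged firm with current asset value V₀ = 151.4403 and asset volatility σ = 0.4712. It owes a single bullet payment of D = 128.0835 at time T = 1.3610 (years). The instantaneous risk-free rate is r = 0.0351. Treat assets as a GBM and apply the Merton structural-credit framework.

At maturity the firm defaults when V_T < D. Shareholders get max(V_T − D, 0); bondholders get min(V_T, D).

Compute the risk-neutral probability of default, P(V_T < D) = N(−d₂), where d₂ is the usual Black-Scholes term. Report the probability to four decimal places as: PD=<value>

PD=0.4535

d₁ = [ln(V₀/D) + (r + σ²/2)T] / (σ√T)
   = [ln(151.4403/128.0835) + (0.0351 + 0.5·0.4712²)·1.3610] / (0.4712·√1.3610)
   = [0.167509 + 0.198862] / 0.549711 = 0.666480
d₂ = d₁ − σ√T = 0.666480 − 0.549711 = 0.116769
risk-neutral PD = N(−d₂) = N(-0.116769) = 0.453522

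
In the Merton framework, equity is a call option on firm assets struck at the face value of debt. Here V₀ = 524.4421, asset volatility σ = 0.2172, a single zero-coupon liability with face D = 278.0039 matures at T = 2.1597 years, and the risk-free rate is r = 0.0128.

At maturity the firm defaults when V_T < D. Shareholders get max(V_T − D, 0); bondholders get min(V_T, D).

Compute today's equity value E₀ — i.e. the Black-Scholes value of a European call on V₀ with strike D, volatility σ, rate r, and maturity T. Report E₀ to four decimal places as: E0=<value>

E0=254.8426

d₁ = [ln(V₀/D) + (r + σ²/2)T] / (σ√T)
   = [ln(524.4421/278.0039) + (0.0128 + 0.5·0.2172²)·2.1597] / (0.2172·√2.1597)
   = [0.634700 + 0.078587] / 0.319195 = 2.234641
d₂ = d₁ − σ√T = 2.234641 − 0.319195 = 1.915445
N(d₁) = 0.987280,  N(d₂) = 0.972282,  e^(−rT) = 0.972734
E₀ = V₀·N(d₁) − D·e^(−rT)·N(d₂)
   = 524.4421·0.987280 − 278.0039·0.972734·0.972282 = 254.842555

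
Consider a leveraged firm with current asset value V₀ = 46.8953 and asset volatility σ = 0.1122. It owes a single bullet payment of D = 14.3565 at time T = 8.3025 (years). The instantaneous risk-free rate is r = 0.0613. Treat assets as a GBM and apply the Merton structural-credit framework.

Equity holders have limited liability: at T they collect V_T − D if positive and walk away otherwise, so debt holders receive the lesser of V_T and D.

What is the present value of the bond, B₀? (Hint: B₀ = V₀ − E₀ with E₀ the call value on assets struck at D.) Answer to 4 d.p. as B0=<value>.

d₁ = [ln(V₀/D) + (r + σ²/2)T] / (σ√T)
   = [ln(46.8953/14.3565) + (0.0613 + 0.5·0.1122²)·8.3025] / (0.1122·√8.3025)
   = [1.183715 + 0.561203] / 0.323294 = 5.397312
d₂ = d₁ − σ√T = 5.397312 − 0.323294 = 5.074019
N(d₁) = 1.000000,  N(d₂) = 1.000000,  e^(−rT) = 0.601130
E₀ = V₀·N(d₁) − D·e^(−rT)·N(d₂)
   = 46.8953·1.000000 − 14.3565·0.601130·1.000000 = 38.265170
B₀ = V₀ − E₀ = 46.8953 − 38.265170 = 8.630130

B0=8.6301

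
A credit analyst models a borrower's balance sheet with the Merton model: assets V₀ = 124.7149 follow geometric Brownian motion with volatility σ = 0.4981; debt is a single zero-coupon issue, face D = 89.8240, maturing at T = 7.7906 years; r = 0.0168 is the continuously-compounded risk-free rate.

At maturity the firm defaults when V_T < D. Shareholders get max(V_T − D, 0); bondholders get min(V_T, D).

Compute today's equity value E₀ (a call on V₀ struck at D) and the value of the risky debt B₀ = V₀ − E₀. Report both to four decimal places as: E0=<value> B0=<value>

d₁ = [ln(V₀/D) + (r + σ²/2)T] / (σ√T)
   = [ln(124.7149/89.8240) + (0.0168 + 0.5·0.4981²)·7.7906] / (0.4981·√7.7906)
   = [0.328178 + 1.097320] / 1.390279 = 1.025332
d₂ = d₁ − σ√T = 1.025332 − 1.390279 = -0.364947
N(d₁) = 0.847397,  N(d₂) = 0.357576,  e^(−rT) = 0.877321
E₀ = V₀·N(d₁) − D·e^(−rT)·N(d₂)
   = 124.7149·0.847397 − 89.8240·0.877321·0.357576 = 77.504442
B₀ = V₀ − E₀ = 124.7149 − 77.504442 = 47.210458

E0=77.5044 B0=47.2105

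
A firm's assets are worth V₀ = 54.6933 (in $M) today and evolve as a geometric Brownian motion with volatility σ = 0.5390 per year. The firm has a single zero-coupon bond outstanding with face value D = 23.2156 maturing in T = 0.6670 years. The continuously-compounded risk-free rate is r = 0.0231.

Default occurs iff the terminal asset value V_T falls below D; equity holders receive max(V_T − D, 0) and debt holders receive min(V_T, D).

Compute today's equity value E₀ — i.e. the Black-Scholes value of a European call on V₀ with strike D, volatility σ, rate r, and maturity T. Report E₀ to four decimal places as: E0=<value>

E0=31.9689

d₁ = [ln(V₀/D) + (r + σ²/2)T] / (σ√T)
   = [ln(54.6933/23.2156) + (0.0231 + 0.5·0.5390²)·0.6670] / (0.5390·√0.6670)
   = [0.856917 + 0.112296] / 0.440202 = 2.201748
d₂ = d₁ − σ√T = 2.201748 − 0.440202 = 1.761546
N(d₁) = 0.986158,  N(d₂) = 0.960927,  e^(−rT) = 0.984710
E₀ = V₀·N(d₁) − D·e^(−rT)·N(d₂)
   = 54.6933·0.986158 − 23.2156·0.984710·0.960927 = 31.968851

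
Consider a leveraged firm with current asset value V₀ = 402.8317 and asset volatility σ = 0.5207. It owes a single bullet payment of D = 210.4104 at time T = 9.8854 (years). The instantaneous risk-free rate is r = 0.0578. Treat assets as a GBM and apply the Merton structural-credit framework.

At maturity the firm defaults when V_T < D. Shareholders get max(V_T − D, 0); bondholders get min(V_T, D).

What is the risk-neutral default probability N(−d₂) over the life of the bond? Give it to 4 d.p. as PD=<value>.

PD=0.5290

d₁ = [ln(V₀/D) + (r + σ²/2)T] / (σ√T)
   = [ln(402.8317/210.4104) + (0.0578 + 0.5·0.5207²)·9.8854] / (0.5207·√9.8854)
   = [0.649459 + 1.911483] / 1.637136 = 1.564282
d₂ = d₁ − σ√T = 1.564282 − 1.637136 = -0.072854
risk-neutral PD = N(−d₂) = N(0.072854) = 0.529039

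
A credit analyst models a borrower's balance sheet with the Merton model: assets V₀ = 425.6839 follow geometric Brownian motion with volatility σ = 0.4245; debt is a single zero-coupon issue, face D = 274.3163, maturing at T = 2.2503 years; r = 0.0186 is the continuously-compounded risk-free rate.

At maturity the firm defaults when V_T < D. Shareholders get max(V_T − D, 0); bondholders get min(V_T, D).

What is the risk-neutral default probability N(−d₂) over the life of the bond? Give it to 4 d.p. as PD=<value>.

d₁ = [ln(V₀/D) + (r + σ²/2)T] / (σ√T)
   = [ln(425.6839/274.3163) + (0.0186 + 0.5·0.4245²)·2.2503] / (0.4245·√2.2503)
   = [0.439415 + 0.244608] / 0.636792 = 1.074170
d₂ = d₁ − σ√T = 1.074170 − 0.636792 = 0.437377
risk-neutral PD = N(−d₂) = N(-0.437377) = 0.330919

PD=0.3309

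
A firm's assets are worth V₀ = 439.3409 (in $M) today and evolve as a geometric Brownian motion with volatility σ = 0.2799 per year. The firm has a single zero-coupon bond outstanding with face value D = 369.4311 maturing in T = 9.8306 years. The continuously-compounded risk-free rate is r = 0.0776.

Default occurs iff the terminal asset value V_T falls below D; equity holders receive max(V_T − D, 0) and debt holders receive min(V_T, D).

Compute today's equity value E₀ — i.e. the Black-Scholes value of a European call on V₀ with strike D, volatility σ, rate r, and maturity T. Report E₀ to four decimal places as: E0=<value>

E0=283.6826

d₁ = [ln(V₀/D) + (r + σ²/2)T] / (σ√T)
   = [ln(439.3409/369.4311) + (0.0776 + 0.5·0.2799²)·9.8306] / (0.2799·√9.8306)
   = [0.173311 + 1.147939] / 0.877593 = 1.505540
d₂ = d₁ − σ√T = 1.505540 − 0.877593 = 0.627947
N(d₁) = 0.933907,  N(d₂) = 0.734981,  e^(−rT) = 0.466333
E₀ = V₀·N(d₁) − D·e^(−rT)·N(d₂)
   = 439.3409·0.933907 − 369.4311·0.466333·0.734981 = 283.682637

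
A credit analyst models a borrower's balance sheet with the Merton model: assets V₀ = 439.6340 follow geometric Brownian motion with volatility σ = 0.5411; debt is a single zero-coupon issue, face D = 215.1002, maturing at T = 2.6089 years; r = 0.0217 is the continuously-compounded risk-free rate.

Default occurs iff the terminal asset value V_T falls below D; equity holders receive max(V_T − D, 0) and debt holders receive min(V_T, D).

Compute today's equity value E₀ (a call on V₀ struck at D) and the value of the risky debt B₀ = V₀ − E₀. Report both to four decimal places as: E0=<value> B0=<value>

d₁ = [ln(V₀/D) + (r + σ²/2)T] / (σ√T)
   = [ln(439.6340/215.1002) + (0.0217 + 0.5·0.5411²)·2.6089] / (0.5411·√2.6089)
   = [0.714839 + 0.438542] / 0.873990 = 1.319673
d₂ = d₁ − σ√T = 1.319673 − 0.873990 = 0.445684
N(d₁) = 0.906528,  N(d₂) = 0.672087,  e^(−rT) = 0.944960
E₀ = V₀·N(d₁) − D·e^(−rT)·N(d₂)
   = 439.6340·0.906528 − 215.1002·0.944960·0.672087 = 261.931405
B₀ = V₀ − E₀ = 439.6340 − 261.931405 = 177.702595

E0=261.9314 B0=177.7026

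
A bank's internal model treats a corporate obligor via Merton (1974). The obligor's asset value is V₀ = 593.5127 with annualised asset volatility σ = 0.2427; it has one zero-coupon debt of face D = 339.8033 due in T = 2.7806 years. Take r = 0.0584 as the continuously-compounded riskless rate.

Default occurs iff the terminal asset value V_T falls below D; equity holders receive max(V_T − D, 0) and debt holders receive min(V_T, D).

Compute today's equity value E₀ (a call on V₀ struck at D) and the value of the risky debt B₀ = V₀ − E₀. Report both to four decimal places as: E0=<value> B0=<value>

E0=307.1228 B0=286.3899

d₁ = [ln(V₀/D) + (r + σ²/2)T] / (σ√T)
   = [ln(593.5127/339.8033) + (0.0584 + 0.5·0.2427²)·2.7806] / (0.2427·√2.7806)
   = [0.557692 + 0.244280] / 0.404705 = 1.981619
d₂ = d₁ − σ√T = 1.981619 − 0.404705 = 1.576914
N(d₁) = 0.976239,  N(d₂) = 0.942592,  e^(−rT) = 0.850112
E₀ = V₀·N(d₁) − D·e^(−rT)·N(d₂)
   = 593.5127·0.976239 − 339.8033·0.850112·0.942592 = 307.122789
B₀ = V₀ − E₀ = 593.5127 − 307.122789 = 286.389911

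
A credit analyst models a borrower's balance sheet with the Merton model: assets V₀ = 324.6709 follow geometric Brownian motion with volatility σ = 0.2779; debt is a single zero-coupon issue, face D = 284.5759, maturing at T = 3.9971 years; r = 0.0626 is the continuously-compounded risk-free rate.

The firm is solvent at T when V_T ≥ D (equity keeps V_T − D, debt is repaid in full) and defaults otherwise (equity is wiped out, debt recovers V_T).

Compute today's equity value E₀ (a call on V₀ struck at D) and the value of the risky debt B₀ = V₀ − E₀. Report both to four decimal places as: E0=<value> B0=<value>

E0=124.3687 B0=200.3022

d₁ = [ln(V₀/D) + (r + σ²/2)T] / (σ√T)
   = [ln(324.6709/284.5759) + (0.0626 + 0.5·0.2779²)·3.9971] / (0.2779·√3.9971)
   = [0.131812 + 0.404563] / 0.555598 = 0.965401
d₂ = d₁ − σ√T = 0.965401 − 0.555598 = 0.409803
N(d₁) = 0.832828,  N(d₂) = 0.659025,  e^(−rT) = 0.778631
E₀ = V₀·N(d₁) − D·e^(−rT)·N(d₂)
   = 324.6709·0.832828 − 284.5759·0.778631·0.659025 = 124.368663
B₀ = V₀ − E₀ = 324.6709 − 124.368663 = 200.302237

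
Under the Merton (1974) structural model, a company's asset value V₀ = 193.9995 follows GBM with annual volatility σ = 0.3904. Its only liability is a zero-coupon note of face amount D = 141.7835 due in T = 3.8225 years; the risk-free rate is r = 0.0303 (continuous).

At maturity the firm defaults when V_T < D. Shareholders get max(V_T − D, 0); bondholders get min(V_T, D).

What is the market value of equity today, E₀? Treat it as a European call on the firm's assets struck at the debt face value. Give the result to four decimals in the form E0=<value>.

d₁ = [ln(V₀/D) + (r + σ²/2)T] / (σ√T)
   = [ln(193.9995/141.7835) + (0.0303 + 0.5·0.3904²)·3.8225] / (0.3904·√3.8225)
   = [0.313554 + 0.407119] / 0.763279 = 0.944181
d₂ = d₁ − σ√T = 0.944181 − 0.763279 = 0.180901
N(d₁) = 0.827461,  N(d₂) = 0.571778,  e^(−rT) = 0.890634
E₀ = V₀·N(d₁) − D·e^(−rT)·N(d₂)
   = 193.9995·0.827461 − 141.7835·0.890634·0.571778 = 88.324629

E0=88.3246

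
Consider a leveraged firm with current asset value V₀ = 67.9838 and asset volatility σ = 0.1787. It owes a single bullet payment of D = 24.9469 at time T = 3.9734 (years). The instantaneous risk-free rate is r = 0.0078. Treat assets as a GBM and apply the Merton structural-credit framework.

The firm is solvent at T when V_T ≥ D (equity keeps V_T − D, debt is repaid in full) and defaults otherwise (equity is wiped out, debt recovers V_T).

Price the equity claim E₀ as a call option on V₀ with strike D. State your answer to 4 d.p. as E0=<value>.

E0=43.8059

d₁ = [ln(V₀/D) + (r + σ²/2)T] / (σ√T)
   = [ln(67.9838/24.9469) + (0.0078 + 0.5·0.1787²)·3.9734] / (0.1787·√3.9734)
   = [1.002520 + 0.094435] / 0.356210 = 3.079521
d₂ = d₁ − σ√T = 3.079521 − 0.356210 = 2.723311
N(d₁) = 0.998963,  N(d₂) = 0.996768,  e^(−rT) = 0.969483
E₀ = V₀·N(d₁) − D·e^(−rT)·N(d₂)
   = 67.9838·0.998963 − 24.9469·0.969483·0.996768 = 43.805889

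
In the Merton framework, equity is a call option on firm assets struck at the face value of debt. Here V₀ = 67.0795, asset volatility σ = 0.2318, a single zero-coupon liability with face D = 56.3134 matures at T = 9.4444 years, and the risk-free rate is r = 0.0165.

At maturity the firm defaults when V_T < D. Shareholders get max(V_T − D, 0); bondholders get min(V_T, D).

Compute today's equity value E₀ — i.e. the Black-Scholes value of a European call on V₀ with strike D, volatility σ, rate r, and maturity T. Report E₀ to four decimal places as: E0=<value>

E0=27.0949

d₁ = [ln(V₀/D) + (r + σ²/2)T] / (σ√T)
   = [ln(67.0795/56.3134) + (0.0165 + 0.5·0.2318²)·9.4444] / (0.2318·√9.4444)
   = [0.174946 + 0.409562] / 0.712362 = 0.820522
d₂ = d₁ − σ√T = 0.820522 − 0.712362 = 0.108160
N(d₁) = 0.794041,  N(d₂) = 0.543066,  e^(−rT) = 0.855702
E₀ = V₀·N(d₁) − D·e^(−rT)·N(d₂)
   = 67.0795·0.794041 − 56.3134·0.855702·0.543066 = 27.094868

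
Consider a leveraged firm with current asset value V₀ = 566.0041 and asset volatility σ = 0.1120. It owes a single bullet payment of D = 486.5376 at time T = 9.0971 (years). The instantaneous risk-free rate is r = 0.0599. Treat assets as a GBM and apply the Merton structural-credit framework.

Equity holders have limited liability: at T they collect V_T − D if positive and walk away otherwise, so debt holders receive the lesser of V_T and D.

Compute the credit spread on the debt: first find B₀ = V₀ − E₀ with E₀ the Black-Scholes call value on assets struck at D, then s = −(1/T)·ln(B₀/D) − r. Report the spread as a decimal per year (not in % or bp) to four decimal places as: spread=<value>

d₁ = [ln(V₀/D) + (r + σ²/2)T] / (σ√T)
   = [ln(566.0041/486.5376) + (0.0599 + 0.5·0.1120²)·9.0971] / (0.1120·√9.0971)
   = [0.151287 + 0.601973] / 0.337808 = 2.229850
d₂ = d₁ − σ√T = 2.229850 − 0.337808 = 1.892042
N(d₁) = 0.987121,  N(d₂) = 0.970757,  e^(−rT) = 0.579890
E₀ = V₀·N(d₁) − D·e^(−rT)·N(d₂)
   = 566.0041·0.987121 − 486.5376·0.579890·0.970757 = 284.826737
B₀ = V₀ − E₀ = 566.0041 − 284.826737 = 281.177363
spread = −(1/T)·ln(B₀/D) − r = −(1/9.0971)·ln(281.177363/486.5376) − 0.0599 = 0.00037509

spread=0.0004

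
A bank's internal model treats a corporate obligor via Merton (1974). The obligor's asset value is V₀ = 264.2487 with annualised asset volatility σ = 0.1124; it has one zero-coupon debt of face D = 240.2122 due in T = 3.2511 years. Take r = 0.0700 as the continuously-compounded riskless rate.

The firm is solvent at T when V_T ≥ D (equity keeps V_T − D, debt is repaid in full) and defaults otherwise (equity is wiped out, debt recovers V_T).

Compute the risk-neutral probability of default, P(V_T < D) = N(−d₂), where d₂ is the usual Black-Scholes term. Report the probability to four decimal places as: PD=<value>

d₁ = [ln(V₀/D) + (r + σ²/2)T] / (σ√T)
   = [ln(264.2487/240.2122) + (0.0700 + 0.5·0.1124²)·3.2511] / (0.1124·√3.2511)
   = [0.095368 + 0.248114] / 0.202666 = 1.694815
d₂ = d₁ − σ√T = 1.694815 − 0.202666 = 1.492149
risk-neutral PD = N(−d₂) = N(-1.492149) = 0.067830

PD=0.0678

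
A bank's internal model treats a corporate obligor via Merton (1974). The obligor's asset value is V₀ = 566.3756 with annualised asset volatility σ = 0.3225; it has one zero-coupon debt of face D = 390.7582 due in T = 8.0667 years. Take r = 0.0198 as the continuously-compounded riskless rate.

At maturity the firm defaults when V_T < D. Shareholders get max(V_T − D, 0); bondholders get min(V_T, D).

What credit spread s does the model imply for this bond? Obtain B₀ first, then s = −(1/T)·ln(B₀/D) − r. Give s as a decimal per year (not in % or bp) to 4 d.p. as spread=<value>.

spread=0.0272

d₁ = [ln(V₀/D) + (r + σ²/2)T] / (σ√T)
   = [ln(566.3756/390.7582) + (0.0198 + 0.5·0.3225²)·8.0667] / (0.3225·√8.0667)
   = [0.371169 + 0.579214] / 0.915962 = 1.037578
d₂ = d₁ − σ√T = 1.037578 − 0.915962 = 0.121616
N(d₁) = 0.850267,  N(d₂) = 0.548398,  e^(−rT) = 0.852382
E₀ = V₀·N(d₁) − D·e^(−rT)·N(d₂)
   = 566.3756·0.850267 − 390.7582·0.852382·0.548398 = 298.912465
B₀ = V₀ − E₀ = 566.3756 − 298.912465 = 267.463135
spread = −(1/T)·ln(B₀/D) − r = −(1/8.0667)·ln(267.463135/390.7582) − 0.0198 = 0.02719657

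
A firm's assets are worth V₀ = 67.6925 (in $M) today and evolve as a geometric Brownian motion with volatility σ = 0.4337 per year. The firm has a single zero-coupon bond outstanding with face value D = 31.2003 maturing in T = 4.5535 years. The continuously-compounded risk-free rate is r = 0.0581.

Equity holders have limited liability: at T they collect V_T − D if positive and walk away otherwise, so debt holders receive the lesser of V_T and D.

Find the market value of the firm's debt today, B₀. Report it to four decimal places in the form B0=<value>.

B0=21.6698

d₁ = [ln(V₀/D) + (r + σ²/2)T] / (σ√T)
   = [ln(67.6925/31.2003) + (0.0581 + 0.5·0.4337²)·4.5535] / (0.4337·√4.5535)
   = [0.774548 + 0.692805] / 0.925469 = 1.585523
d₂ = d₁ − σ√T = 1.585523 − 0.925469 = 0.660053
N(d₁) = 0.943576,  N(d₂) = 0.745390,  e^(−rT) = 0.767545
E₀ = V₀·N(d₁) − D·e^(−rT)·N(d₂)
   = 67.6925·0.943576 − 31.2003·0.767545·0.745390 = 46.022703
B₀ = V₀ − E₀ = 67.6925 − 46.022703 = 21.669797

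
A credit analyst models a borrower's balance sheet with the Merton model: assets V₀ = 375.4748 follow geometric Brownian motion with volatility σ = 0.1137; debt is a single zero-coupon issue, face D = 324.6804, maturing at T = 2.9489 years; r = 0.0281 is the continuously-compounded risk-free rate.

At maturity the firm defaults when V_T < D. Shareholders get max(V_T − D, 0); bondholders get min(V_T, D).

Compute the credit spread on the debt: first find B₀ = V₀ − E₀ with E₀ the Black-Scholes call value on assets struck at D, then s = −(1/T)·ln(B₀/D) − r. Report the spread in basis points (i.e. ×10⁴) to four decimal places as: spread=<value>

spread=44.5185

d₁ = [ln(V₀/D) + (r + σ²/2)T] / (σ√T)
   = [ln(375.4748/324.6804) + (0.0281 + 0.5·0.1137²)·2.9489] / (0.1137·√2.9489)
   = [0.145350 + 0.101925] / 0.195250 = 1.266457
d₂ = d₁ − σ√T = 1.266457 − 0.195250 = 1.071207
N(d₁) = 0.897325,  N(d₂) = 0.857962,  e^(−rT) = 0.920476
E₀ = V₀·N(d₁) − D·e^(−rT)·N(d₂)
   = 375.4748·0.897325 − 324.6804·0.920476·0.857962 = 80.512021
B₀ = V₀ − E₀ = 375.4748 − 80.512021 = 294.962779
spread = −(1/T)·ln(B₀/D) − r = −(1/2.9489)·ln(294.962779/324.6804) − 0.0281 = 0.00445185
in basis points: 0.00445185 × 10⁴ = 44.5185 bp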